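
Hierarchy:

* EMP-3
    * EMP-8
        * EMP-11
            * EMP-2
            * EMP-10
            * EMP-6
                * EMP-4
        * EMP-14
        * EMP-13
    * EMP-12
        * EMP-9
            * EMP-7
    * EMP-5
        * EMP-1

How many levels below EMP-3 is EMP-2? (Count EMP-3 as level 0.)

Chain from EMP-2 up to EMP-3: EMP-2 → EMP-11 → EMP-8 → EMP-3. That is 3 steps up, so EMP-2 is 3 levels below EMP-3.

3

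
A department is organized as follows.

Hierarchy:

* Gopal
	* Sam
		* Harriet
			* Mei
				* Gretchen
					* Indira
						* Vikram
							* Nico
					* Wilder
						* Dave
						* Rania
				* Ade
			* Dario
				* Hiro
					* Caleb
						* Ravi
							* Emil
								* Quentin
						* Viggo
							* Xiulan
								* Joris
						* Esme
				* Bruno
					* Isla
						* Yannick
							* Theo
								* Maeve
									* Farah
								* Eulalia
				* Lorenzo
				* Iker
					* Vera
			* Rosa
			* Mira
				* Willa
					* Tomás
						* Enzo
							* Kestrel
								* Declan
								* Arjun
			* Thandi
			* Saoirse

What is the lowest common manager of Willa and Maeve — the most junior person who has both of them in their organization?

Harriet

Willa's chain of managers is Mira, Harriet, Sam, Gopal. Maeve's chain of managers is Theo, Yannick, Isla, Bruno, Dario, Harriet, Sam, Gopal. The first manager that appears in both chains is Harriet.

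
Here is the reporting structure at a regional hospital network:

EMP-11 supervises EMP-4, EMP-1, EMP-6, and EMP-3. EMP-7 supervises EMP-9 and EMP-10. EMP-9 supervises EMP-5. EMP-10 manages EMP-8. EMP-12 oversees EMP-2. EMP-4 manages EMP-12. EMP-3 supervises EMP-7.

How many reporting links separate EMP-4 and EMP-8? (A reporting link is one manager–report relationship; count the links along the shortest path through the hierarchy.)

EMP-4 is 1 level below EMP-11, and EMP-8 is 4 levels below EMP-11 (their lowest common manager). The shortest path runs up from EMP-4 to EMP-11 and back down to EMP-8: 1 + 4 = 5 links.

5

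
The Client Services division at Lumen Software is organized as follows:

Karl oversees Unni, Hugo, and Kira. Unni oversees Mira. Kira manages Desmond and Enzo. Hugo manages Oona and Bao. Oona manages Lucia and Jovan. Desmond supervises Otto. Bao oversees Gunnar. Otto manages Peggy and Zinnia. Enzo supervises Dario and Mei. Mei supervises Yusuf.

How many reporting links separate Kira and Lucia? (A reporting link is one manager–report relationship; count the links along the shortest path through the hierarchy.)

Kira is 1 level below Karl, and Lucia is 3 levels below Karl (their lowest common manager). The shortest path runs up from Kira to Karl and back down to Lucia: 1 + 3 = 4 links.

4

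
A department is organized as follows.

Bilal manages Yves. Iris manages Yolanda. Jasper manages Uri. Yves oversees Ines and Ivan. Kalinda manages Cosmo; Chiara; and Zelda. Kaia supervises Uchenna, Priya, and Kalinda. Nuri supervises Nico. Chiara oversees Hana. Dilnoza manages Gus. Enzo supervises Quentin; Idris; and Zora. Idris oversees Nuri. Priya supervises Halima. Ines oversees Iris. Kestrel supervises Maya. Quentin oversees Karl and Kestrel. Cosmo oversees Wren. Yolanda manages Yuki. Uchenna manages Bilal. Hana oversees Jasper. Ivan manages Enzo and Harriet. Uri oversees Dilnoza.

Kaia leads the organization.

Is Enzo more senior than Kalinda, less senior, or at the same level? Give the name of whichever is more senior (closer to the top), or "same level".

Kalinda

Enzo is 5 levels below Kaia; Kalinda is 1. Kalinda is higher.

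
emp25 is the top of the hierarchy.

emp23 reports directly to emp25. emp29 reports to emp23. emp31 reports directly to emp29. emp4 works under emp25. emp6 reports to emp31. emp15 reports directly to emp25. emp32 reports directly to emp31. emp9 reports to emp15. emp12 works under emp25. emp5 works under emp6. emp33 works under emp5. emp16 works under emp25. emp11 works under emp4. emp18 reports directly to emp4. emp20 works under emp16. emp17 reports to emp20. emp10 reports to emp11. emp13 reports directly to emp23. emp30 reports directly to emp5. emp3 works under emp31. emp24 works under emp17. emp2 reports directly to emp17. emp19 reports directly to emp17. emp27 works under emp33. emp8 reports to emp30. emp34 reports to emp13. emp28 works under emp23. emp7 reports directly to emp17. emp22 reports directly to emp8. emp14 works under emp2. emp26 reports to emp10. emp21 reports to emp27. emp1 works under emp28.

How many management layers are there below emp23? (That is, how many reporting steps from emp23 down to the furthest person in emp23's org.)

The longest chain under emp23 runs emp23 → emp29 → emp31 → emp6 → emp5 → emp30 → emp8 → emp22, which is 7 levels below emp23.

7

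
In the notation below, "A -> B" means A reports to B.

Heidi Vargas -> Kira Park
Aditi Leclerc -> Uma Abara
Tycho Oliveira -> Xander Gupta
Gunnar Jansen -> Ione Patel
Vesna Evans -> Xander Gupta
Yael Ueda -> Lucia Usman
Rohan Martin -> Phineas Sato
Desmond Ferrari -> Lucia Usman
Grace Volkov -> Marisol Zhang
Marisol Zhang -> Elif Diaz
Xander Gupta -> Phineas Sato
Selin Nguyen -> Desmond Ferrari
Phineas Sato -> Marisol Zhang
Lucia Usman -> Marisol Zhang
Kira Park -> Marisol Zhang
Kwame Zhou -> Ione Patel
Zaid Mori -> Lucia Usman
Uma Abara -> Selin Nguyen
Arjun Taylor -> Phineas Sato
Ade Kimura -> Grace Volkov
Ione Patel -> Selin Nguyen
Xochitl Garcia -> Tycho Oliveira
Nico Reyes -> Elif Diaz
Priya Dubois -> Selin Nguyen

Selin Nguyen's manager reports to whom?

Selin Nguyen reports to Desmond Ferrari, and Desmond Ferrari reports to Lucia Usman. So Selin Nguyen's skip-level manager is Lucia Usman.

Lucia Usman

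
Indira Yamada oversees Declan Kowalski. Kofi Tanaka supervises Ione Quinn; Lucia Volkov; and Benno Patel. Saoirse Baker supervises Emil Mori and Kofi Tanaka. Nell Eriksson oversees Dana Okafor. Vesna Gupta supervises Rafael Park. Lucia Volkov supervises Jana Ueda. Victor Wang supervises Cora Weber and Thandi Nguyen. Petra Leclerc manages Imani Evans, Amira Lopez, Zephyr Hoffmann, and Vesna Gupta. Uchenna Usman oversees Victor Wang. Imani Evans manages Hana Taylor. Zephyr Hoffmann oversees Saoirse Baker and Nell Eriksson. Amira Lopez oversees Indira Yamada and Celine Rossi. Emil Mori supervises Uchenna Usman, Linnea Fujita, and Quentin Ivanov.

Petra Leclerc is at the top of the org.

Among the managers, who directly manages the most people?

Petra Leclerc

Direct-report counts: Petra Leclerc has 4; Amira Lopez has 2; Indira Yamada has 1; Vesna Gupta has 1; Zephyr Hoffmann has 2; Nell Eriksson has 1; Saoirse Baker has 2; Kofi Tanaka has 3; Lucia Volkov has 1; Emil Mori has 3; Uchenna Usman has 1; Victor Wang has 2; Imani Evans has 1. The largest is 4, held by Petra Leclerc.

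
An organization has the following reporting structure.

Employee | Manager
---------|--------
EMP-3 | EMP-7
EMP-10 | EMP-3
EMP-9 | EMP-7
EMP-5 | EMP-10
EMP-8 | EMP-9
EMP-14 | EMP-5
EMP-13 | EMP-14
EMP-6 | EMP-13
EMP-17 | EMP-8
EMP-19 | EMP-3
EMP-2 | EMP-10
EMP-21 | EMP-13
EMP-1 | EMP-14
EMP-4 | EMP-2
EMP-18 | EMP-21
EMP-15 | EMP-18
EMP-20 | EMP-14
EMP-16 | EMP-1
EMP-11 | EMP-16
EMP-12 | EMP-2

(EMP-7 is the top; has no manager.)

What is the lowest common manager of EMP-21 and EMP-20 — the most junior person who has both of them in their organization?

EMP-14

EMP-21's chain of managers is EMP-13, EMP-14, EMP-5, EMP-10, EMP-3, EMP-7. EMP-20's chain of managers is EMP-14, EMP-5, EMP-10, EMP-3, EMP-7. The first manager that appears in both chains is EMP-14.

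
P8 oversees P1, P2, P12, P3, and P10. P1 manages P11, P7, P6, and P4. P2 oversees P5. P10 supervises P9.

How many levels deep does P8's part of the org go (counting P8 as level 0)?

2

The longest chain under P8 runs P8 → P10 → P9, which is 2 levels below P8.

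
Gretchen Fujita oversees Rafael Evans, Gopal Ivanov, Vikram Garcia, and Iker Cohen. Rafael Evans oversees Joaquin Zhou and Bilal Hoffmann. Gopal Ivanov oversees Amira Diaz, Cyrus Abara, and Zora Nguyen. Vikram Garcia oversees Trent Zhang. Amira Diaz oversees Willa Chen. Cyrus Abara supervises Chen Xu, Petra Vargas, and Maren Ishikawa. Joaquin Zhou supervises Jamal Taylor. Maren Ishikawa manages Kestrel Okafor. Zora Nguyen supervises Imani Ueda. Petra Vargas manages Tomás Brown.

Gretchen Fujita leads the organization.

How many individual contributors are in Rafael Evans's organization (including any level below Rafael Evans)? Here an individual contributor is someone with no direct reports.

2

The people in Rafael Evans's organization with no one reporting to them are Bilal Hoffmann, Jamal Taylor. That is 2.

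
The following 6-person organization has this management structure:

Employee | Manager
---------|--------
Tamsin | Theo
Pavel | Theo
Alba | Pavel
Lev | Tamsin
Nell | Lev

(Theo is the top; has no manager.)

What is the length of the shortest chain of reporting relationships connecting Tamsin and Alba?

Tamsin is 1 level below Theo, and Alba is 2 levels below Theo (their lowest common manager). The shortest path runs up from Tamsin to Theo and back down to Alba: 1 + 2 = 3 links.

3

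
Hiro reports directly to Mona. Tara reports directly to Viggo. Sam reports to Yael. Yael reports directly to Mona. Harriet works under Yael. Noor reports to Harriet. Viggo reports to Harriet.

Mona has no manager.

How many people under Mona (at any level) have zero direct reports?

4

The people in Mona's organization with no one reporting to them are Hiro, Noor, Tara, Sam. That is 4.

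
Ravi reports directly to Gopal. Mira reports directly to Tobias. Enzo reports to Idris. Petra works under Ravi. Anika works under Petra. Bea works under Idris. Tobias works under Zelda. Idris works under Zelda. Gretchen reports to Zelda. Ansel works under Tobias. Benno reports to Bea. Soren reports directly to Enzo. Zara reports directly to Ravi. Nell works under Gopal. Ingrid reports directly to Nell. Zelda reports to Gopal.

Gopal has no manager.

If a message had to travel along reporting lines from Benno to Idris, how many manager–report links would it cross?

2

Benno is in Idris's organization: the chain from Benno up to Idris is Benno → Bea → Idris, which is 2 links.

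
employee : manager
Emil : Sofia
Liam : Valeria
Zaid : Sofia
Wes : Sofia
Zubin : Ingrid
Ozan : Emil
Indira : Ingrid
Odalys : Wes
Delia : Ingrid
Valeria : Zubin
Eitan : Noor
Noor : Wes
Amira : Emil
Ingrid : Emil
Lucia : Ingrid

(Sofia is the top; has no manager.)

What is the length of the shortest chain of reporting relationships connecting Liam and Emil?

4

Liam is in Emil's organization: the chain from Liam up to Emil is Liam → Valeria → Zubin → Ingrid → Emil, which is 4 links.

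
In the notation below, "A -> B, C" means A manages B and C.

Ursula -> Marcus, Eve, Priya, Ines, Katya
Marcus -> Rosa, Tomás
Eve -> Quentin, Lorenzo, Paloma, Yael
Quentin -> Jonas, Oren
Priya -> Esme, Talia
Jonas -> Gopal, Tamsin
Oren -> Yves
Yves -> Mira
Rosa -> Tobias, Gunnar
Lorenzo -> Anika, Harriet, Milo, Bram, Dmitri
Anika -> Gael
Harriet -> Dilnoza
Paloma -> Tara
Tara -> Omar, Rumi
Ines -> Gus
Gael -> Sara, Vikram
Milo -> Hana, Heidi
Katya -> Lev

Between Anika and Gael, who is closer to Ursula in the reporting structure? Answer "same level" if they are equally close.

Anika

Anika is 3 levels below Ursula; Gael is 4. Anika is higher.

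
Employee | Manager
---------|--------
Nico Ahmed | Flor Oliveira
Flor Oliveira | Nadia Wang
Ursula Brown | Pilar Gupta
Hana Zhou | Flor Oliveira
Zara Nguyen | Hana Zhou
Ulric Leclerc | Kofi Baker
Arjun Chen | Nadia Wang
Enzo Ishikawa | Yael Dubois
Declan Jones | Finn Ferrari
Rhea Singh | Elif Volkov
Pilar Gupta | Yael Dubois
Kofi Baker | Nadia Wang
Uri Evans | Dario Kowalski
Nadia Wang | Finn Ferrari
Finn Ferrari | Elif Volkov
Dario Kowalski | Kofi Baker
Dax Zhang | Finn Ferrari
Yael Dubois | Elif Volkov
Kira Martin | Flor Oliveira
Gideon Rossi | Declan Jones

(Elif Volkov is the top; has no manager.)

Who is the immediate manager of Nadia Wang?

Finn Ferrari

Nadia Wang reports directly to Finn Ferrari.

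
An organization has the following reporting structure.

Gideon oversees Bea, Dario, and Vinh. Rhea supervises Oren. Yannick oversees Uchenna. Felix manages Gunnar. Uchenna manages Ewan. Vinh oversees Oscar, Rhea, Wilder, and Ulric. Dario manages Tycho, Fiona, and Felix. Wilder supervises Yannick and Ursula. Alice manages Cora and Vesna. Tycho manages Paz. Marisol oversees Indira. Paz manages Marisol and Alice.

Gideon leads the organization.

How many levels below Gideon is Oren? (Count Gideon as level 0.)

3

Chain from Oren up to Gideon: Oren → Rhea → Vinh → Gideon. That is 3 steps up, so Oren is 3 levels below Gideon.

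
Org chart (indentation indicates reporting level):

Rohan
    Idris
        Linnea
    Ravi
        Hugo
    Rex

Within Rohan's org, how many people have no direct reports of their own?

The people in Rohan's organization with no one reporting to them are Rex, Hugo, Linnea. That is 3.

3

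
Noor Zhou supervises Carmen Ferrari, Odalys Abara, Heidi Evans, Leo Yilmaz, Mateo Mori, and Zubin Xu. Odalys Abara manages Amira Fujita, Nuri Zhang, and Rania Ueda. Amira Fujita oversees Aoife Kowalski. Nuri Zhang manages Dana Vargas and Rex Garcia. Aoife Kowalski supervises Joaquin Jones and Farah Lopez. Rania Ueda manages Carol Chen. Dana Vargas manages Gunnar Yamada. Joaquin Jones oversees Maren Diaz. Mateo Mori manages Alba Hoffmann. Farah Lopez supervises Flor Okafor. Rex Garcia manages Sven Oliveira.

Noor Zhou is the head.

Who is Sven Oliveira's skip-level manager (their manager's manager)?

Sven Oliveira reports to Rex Garcia, and Rex Garcia reports to Nuri Zhang. So Sven Oliveira's skip-level manager is Nuri Zhang.

Nuri Zhang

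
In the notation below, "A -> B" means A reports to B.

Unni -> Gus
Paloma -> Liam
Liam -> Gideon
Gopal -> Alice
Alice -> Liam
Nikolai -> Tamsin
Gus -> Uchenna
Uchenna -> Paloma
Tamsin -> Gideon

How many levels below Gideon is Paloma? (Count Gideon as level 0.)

2

Chain from Paloma up to Gideon: Paloma → Liam → Gideon. That is 2 steps up, so Paloma is 2 levels below Gideon.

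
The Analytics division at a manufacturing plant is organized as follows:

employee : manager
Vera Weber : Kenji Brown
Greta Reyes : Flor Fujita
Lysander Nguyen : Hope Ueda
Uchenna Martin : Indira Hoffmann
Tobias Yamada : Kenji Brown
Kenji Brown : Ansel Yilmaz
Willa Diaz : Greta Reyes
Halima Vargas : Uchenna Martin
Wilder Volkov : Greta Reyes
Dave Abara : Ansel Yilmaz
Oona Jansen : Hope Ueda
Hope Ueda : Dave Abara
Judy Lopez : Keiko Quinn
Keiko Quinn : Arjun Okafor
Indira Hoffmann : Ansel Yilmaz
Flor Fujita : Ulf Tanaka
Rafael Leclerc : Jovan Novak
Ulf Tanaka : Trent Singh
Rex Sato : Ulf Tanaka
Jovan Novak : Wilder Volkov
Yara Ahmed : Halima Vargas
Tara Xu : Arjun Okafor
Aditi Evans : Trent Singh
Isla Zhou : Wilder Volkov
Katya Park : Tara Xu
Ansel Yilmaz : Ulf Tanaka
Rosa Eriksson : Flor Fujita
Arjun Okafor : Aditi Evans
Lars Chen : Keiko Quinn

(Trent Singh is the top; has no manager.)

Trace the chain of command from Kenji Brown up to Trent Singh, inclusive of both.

Kenji Brown reports to Ansel Yilmaz. Ansel Yilmaz reports to Ulf Tanaka. Ulf Tanaka reports to Trent Singh. Trent Singh is at the top.

Kenji Brown -> Ansel Yilmaz -> Ulf Tanaka -> Trent Singh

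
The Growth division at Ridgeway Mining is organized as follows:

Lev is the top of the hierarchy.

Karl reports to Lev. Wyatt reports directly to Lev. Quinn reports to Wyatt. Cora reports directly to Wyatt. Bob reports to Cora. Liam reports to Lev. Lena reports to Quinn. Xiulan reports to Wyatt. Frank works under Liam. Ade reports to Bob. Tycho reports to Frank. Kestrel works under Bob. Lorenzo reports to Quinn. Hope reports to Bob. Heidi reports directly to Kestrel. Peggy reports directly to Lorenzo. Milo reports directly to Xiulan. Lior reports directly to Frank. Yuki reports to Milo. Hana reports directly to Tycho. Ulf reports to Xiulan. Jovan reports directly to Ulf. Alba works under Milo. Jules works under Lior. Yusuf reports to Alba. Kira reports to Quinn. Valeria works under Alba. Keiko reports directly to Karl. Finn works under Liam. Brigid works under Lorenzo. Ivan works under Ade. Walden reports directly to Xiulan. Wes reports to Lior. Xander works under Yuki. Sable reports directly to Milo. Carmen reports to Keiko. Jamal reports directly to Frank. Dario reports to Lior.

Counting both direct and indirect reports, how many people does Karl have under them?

2

Karl directly manages Keiko. Under Keiko: Carmen (1). That's 2 in total.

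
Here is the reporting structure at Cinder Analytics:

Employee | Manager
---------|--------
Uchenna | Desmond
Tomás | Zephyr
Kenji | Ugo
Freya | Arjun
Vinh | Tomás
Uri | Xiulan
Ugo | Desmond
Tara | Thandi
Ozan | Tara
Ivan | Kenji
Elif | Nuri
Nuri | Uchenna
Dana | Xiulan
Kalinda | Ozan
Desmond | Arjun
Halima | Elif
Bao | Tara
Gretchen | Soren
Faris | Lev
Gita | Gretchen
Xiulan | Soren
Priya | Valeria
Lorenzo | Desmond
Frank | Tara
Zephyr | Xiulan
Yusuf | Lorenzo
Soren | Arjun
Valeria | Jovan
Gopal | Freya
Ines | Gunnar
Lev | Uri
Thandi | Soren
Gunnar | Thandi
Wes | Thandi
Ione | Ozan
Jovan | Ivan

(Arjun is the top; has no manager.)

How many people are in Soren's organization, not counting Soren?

Soren directly manages Xiulan, Gretchen, Thandi. Under Xiulan: Dana, Zephyr, Tomás, Vinh, Uri, Lev, Faris (7). Under Gretchen: Gita (1). Under Thandi: Wes, Gunnar, Ines, Tara, Frank, Ozan, Ione, Kalinda, Bao (9). So Soren's organization is 3 direct reports plus everyone under them: 8 + 2 + 10 = 20.

20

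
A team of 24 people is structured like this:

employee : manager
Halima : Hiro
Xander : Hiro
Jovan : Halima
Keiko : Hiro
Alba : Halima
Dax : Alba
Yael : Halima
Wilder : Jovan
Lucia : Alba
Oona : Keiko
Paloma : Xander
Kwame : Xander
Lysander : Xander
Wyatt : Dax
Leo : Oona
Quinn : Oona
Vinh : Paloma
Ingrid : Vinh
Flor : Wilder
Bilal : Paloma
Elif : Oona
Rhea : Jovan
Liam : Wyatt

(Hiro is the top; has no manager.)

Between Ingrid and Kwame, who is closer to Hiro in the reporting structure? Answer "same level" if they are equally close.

Ingrid is 4 levels below Hiro; Kwame is 2. Kwame is higher.

Kwame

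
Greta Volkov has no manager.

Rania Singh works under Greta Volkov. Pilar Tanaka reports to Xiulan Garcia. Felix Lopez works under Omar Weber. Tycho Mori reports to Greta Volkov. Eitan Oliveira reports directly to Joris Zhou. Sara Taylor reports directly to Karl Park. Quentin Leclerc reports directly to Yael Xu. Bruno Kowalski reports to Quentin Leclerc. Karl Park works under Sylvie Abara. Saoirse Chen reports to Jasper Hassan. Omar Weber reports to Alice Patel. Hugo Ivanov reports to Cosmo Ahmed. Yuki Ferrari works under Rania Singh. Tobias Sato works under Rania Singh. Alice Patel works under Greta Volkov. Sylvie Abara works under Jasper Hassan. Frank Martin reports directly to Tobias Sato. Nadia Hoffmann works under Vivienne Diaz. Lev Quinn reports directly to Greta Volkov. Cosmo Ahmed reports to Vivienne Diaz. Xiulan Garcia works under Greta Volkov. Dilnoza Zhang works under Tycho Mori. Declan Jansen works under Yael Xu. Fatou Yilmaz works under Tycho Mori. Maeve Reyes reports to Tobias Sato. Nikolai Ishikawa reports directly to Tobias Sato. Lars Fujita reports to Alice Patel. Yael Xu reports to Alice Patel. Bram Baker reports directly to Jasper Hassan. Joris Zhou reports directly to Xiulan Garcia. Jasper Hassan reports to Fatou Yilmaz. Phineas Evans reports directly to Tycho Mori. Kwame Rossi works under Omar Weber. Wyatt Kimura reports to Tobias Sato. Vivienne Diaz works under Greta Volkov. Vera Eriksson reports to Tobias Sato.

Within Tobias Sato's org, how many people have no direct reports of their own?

The people in Tobias Sato's organization with no one reporting to them are Frank Martin, Maeve Reyes, Nikolai Ishikawa, Vera Eriksson, Wyatt Kimura. That is 5.

5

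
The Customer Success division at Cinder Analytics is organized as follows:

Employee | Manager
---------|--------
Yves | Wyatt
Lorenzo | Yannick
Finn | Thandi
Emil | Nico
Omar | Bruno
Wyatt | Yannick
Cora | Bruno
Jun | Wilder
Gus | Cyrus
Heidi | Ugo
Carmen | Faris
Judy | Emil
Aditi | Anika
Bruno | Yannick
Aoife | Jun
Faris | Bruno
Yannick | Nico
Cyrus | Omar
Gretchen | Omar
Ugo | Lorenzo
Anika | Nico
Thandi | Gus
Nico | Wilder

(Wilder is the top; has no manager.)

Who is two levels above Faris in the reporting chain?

Faris reports to Bruno, and Bruno reports to Yannick. So Faris's skip-level manager is Yannick.

Yannick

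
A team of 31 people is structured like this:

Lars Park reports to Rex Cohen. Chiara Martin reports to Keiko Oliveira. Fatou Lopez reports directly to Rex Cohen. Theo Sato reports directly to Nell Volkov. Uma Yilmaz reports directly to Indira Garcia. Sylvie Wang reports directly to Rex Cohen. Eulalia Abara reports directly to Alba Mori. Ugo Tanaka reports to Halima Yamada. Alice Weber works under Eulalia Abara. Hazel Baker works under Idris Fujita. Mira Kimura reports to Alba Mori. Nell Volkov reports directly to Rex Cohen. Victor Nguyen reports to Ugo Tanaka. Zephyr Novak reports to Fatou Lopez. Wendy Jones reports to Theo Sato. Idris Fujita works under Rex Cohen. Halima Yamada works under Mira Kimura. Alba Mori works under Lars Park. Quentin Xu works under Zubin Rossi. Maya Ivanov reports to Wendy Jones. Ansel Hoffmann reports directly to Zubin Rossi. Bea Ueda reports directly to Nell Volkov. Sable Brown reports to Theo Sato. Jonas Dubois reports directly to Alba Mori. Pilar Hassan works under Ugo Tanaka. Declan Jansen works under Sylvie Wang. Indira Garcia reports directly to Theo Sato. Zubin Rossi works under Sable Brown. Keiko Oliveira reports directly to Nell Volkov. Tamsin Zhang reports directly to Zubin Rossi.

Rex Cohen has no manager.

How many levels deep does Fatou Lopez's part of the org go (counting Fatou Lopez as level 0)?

1

The longest chain under Fatou Lopez runs Fatou Lopez → Zephyr Novak, which is 1 level below Fatou Lopez.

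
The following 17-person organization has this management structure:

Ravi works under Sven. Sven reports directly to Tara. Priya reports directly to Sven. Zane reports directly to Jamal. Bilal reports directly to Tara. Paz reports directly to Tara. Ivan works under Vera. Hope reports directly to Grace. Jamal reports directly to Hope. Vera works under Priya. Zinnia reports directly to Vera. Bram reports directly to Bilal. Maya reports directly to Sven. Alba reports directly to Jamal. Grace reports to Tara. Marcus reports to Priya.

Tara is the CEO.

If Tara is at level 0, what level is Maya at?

Chain from Maya up to Tara: Maya → Sven → Tara. That is 2 steps up, so Maya is 2 levels below Tara.

2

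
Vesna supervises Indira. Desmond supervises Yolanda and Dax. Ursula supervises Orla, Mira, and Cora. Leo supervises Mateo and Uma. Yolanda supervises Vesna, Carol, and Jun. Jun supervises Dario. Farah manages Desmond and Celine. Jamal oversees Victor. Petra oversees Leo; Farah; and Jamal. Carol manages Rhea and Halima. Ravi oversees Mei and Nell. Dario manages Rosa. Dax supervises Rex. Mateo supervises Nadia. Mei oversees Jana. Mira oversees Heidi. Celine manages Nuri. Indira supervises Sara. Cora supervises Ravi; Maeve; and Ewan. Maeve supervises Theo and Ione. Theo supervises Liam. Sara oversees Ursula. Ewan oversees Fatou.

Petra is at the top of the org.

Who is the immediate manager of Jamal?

Petra

Jamal reports directly to Petra.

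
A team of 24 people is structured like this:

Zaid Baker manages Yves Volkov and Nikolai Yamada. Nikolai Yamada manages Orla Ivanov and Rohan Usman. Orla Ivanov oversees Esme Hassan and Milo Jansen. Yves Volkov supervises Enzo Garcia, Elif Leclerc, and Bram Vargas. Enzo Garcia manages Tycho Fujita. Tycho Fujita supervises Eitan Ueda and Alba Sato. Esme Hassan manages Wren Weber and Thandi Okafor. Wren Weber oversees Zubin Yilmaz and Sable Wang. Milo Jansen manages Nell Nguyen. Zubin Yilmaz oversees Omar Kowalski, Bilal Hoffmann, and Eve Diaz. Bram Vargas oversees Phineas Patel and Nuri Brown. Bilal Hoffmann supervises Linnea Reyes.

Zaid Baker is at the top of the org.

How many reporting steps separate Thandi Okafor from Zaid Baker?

4

Chain from Thandi Okafor up to Zaid Baker: Thandi Okafor → Esme Hassan → Orla Ivanov → Nikolai Yamada → Zaid Baker. That is 4 steps up, so Thandi Okafor is 4 levels below Zaid Baker.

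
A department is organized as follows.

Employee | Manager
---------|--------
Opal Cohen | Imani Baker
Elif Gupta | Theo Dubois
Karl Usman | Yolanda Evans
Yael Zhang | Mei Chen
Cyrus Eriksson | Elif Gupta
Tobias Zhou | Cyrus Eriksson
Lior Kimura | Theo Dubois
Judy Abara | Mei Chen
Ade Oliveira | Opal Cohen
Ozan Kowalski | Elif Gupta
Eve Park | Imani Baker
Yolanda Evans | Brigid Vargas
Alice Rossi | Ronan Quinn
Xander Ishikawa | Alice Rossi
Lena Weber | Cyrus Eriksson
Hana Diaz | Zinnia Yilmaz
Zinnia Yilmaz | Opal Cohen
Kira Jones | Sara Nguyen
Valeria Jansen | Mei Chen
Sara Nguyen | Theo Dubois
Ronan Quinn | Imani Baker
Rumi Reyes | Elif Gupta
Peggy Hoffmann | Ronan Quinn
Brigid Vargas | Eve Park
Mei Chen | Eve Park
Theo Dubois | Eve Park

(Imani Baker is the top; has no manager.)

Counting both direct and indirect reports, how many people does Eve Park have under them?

Eve Park directly manages Theo Dubois, Mei Chen, Brigid Vargas. Under Theo Dubois: Sara Nguyen, Kira Jones, Lior Kimura, Elif Gupta, Rumi Reyes, Ozan Kowalski, Cyrus Eriksson, Tobias Zhou, Lena Weber (9). Under Mei Chen: Yael Zhang, Judy Abara, Valeria Jansen (3). Under Brigid Vargas: Yolanda Evans, Karl Usman (2). So Eve Park's organization is 3 direct reports plus everyone under them: 10 + 4 + 3 = 17.

17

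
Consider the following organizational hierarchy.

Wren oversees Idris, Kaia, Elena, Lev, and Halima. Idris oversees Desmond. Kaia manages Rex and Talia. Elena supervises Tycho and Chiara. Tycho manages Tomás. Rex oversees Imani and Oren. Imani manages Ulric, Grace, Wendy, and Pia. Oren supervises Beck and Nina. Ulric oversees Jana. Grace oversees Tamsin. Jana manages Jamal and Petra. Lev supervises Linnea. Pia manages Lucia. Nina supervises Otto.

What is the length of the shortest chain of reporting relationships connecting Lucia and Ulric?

Lucia is 2 levels below Imani, and Ulric is 1 level below Imani (their lowest common manager). The shortest path runs up from Lucia to Imani and back down to Ulric: 2 + 1 = 3 links.

3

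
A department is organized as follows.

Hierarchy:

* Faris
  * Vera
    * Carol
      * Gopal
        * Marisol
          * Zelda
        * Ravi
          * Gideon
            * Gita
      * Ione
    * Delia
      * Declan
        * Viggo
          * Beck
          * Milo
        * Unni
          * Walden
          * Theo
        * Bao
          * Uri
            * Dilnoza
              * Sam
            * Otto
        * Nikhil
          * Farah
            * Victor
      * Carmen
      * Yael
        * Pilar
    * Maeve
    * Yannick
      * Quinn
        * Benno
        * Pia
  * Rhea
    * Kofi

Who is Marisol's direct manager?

Gopal

Marisol reports directly to Gopal.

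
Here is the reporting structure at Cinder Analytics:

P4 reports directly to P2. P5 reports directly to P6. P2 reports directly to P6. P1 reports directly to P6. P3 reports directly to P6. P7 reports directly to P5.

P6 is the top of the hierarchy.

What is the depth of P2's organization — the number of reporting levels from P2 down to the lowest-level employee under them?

The longest chain under P2 runs P2 → P4, which is 1 level below P2.

1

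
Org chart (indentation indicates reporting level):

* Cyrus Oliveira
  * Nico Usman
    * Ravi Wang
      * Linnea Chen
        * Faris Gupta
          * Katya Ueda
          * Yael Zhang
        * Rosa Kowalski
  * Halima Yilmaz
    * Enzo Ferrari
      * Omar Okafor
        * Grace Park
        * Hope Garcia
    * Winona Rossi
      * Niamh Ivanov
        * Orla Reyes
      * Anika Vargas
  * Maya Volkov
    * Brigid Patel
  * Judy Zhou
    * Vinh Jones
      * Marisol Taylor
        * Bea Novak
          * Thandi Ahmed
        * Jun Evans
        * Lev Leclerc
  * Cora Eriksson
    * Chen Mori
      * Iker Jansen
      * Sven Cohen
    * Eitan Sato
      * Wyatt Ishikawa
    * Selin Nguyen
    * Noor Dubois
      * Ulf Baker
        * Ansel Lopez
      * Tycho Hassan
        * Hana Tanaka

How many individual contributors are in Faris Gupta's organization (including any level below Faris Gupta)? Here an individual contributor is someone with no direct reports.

2

The people in Faris Gupta's organization with no one reporting to them are Yael Zhang, Katya Ueda. That is 2.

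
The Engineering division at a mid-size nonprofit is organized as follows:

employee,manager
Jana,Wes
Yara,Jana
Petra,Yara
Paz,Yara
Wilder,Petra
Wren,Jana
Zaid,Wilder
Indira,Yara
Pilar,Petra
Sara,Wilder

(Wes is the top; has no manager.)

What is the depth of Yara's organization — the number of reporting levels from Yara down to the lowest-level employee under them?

3

The longest chain under Yara runs Yara → Petra → Wilder → Sara, which is 3 levels below Yara.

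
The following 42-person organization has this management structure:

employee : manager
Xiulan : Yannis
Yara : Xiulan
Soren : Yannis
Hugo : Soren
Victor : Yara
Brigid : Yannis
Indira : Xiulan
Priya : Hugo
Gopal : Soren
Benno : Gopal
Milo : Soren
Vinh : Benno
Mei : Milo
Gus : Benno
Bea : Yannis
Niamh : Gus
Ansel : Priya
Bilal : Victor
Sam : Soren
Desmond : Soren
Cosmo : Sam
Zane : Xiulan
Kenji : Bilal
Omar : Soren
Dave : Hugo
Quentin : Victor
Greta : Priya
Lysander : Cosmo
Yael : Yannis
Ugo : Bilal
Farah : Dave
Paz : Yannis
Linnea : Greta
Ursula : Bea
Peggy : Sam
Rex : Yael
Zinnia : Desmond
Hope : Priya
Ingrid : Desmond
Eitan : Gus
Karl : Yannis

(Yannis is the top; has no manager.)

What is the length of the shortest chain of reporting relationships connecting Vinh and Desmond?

4

Vinh is 3 levels below Soren, and Desmond is 1 level below Soren (their lowest common manager). The shortest path runs up from Vinh to Soren and back down to Desmond: 3 + 1 = 4 links.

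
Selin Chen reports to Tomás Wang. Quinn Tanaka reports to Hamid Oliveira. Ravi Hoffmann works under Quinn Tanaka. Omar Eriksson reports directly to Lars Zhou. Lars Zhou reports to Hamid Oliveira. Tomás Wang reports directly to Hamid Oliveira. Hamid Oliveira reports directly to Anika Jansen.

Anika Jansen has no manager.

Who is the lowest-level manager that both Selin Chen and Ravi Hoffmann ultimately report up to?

Selin Chen's chain of managers is Tomás Wang, Hamid Oliveira, Anika Jansen. Ravi Hoffmann's chain of managers is Quinn Tanaka, Hamid Oliveira, Anika Jansen. The first manager that appears in both chains is Hamid Oliveira.

Hamid Oliveira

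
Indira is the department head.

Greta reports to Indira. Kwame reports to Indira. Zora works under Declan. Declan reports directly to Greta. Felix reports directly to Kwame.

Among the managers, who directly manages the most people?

Indira

Direct-report counts: Indira has 2; Greta has 1; Declan has 1; Kwame has 1. The largest is 2, held by Indira.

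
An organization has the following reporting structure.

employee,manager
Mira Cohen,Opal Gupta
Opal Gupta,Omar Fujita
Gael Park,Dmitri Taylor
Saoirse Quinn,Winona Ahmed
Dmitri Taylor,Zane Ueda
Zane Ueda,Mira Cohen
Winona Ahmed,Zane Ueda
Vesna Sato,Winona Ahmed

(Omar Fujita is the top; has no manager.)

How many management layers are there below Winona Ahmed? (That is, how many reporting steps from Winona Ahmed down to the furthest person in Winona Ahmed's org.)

1

The longest chain under Winona Ahmed runs Winona Ahmed → Saoirse Quinn, which is 1 level below Winona Ahmed.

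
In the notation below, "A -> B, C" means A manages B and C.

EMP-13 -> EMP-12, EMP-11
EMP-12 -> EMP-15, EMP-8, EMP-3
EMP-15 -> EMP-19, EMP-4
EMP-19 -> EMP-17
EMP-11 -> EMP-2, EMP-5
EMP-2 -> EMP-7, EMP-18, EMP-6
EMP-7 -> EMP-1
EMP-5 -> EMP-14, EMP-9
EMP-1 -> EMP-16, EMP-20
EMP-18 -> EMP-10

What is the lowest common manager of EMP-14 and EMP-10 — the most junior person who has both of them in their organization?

EMP-11

EMP-14's chain of managers is EMP-5, EMP-11, EMP-13. EMP-10's chain of managers is EMP-18, EMP-2, EMP-11, EMP-13. The first manager that appears in both chains is EMP-11.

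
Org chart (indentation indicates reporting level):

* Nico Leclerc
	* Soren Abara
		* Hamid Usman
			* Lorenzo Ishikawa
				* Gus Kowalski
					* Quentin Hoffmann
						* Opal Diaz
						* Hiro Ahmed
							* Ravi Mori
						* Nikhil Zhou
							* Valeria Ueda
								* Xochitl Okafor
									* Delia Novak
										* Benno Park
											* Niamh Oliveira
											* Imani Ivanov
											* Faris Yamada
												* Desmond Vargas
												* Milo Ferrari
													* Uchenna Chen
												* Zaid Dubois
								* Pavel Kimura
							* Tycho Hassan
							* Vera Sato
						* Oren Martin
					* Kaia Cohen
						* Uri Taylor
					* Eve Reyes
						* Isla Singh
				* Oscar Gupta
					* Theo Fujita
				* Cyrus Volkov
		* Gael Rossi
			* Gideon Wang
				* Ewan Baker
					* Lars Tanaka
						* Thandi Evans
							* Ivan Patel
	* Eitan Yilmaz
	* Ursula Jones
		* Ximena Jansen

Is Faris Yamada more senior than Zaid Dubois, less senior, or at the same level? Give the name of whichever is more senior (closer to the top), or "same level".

Faris Yamada

Faris Yamada is 11 levels below Nico Leclerc; Zaid Dubois is 12. Faris Yamada is higher.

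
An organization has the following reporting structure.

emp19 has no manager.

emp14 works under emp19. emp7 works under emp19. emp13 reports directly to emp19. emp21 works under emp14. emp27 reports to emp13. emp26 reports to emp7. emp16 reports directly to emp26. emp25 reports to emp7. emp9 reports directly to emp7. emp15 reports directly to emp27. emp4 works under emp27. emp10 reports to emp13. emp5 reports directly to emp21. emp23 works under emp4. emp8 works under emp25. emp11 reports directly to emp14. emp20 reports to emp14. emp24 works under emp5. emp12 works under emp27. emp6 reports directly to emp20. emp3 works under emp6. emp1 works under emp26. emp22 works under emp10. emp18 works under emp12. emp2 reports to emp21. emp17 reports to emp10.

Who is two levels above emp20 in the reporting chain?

emp20 reports to emp14, and emp14 reports to emp19. So emp20's skip-level manager is emp19.

emp19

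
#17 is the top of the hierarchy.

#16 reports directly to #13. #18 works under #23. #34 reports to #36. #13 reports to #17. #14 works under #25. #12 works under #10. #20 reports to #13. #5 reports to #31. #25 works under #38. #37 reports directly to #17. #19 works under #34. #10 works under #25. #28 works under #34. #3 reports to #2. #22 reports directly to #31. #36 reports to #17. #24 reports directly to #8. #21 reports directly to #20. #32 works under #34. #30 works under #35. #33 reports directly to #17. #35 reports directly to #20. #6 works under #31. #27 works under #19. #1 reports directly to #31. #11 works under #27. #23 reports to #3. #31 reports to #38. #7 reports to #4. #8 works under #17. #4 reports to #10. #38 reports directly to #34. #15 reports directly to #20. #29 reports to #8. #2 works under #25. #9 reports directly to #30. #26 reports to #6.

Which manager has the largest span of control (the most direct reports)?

Direct-report counts: #17 has 5; #8 has 2; #13 has 2; #20 has 3; #35 has 1; #30 has 1; #36 has 1; #34 has 4; #19 has 1; #27 has 1; #38 has 2; #31 has 4; #6 has 1; #25 has 3; #2 has 1; #3 has 1; #23 has 1; #10 has 2; #4 has 1. The largest is 5, held by #17.

#17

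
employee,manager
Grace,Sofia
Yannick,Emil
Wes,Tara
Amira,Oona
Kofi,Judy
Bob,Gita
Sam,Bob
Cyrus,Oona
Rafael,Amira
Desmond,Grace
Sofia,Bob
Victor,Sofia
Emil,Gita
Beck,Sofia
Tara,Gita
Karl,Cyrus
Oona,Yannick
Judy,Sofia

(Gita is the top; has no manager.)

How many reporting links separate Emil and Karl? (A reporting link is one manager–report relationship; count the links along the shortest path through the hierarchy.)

4

Karl is in Emil's organization: the chain from Karl up to Emil is Karl → Cyrus → Oona → Yannick → Emil, which is 4 links.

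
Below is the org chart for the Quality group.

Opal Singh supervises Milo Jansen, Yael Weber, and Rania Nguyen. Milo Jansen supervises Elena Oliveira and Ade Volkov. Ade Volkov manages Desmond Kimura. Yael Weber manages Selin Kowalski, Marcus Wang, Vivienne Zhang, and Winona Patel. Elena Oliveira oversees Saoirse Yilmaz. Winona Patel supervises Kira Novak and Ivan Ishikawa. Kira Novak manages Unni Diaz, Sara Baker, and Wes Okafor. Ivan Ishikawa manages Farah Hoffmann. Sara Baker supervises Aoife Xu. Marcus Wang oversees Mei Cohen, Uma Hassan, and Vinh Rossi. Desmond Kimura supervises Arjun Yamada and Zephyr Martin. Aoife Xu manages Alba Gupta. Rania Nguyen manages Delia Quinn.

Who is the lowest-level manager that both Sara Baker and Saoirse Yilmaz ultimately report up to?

Sara Baker's chain of managers is Kira Novak, Winona Patel, Yael Weber, Opal Singh. Saoirse Yilmaz's chain of managers is Elena Oliveira, Milo Jansen, Opal Singh. The first manager that appears in both chains is Opal Singh.

Opal Singh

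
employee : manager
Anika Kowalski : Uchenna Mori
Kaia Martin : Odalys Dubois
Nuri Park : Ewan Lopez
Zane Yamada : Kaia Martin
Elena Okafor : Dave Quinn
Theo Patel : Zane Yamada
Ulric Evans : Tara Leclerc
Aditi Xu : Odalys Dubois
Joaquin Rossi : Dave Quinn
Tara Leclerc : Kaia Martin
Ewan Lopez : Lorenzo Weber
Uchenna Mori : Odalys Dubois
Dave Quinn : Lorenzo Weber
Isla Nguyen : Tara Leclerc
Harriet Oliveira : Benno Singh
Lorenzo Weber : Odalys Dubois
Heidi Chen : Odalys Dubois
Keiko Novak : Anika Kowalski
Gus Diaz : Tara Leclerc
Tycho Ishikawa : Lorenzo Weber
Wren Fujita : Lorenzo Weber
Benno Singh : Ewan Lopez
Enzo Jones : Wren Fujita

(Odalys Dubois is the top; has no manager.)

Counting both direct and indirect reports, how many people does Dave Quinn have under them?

Dave Quinn directly manages Elena Okafor, Joaquin Rossi. Elena Okafor has no reports. Joaquin Rossi has no reports. So Dave Quinn's organization is 2 direct reports plus everyone under them: 1 + 1 = 2.

2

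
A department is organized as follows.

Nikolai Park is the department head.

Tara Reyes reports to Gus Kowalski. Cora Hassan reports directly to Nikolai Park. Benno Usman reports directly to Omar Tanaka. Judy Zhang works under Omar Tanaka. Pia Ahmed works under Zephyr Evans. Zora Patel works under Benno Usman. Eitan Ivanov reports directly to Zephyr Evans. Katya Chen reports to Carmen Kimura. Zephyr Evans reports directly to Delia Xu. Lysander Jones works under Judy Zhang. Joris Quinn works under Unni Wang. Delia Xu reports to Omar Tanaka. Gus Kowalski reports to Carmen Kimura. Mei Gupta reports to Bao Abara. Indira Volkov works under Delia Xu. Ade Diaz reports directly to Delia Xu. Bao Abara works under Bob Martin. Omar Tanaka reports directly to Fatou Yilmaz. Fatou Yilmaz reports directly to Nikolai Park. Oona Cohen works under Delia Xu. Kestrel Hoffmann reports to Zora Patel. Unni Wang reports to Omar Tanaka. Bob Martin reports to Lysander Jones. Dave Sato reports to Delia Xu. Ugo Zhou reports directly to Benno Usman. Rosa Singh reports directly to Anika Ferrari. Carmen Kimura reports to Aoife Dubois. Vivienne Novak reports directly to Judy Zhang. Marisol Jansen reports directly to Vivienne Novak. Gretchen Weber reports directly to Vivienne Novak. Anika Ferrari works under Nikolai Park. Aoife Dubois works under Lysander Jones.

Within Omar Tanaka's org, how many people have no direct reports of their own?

The people in Omar Tanaka's organization with no one reporting to them are Joris Quinn, Dave Sato, Indira Volkov, Ade Diaz, Eitan Ivanov, Pia Ahmed, Oona Cohen, Ugo Zhou, Kestrel Hoffmann, Gretchen Weber, Marisol Jansen, Mei Gupta, Katya Chen, Tara Reyes. That is 14.

14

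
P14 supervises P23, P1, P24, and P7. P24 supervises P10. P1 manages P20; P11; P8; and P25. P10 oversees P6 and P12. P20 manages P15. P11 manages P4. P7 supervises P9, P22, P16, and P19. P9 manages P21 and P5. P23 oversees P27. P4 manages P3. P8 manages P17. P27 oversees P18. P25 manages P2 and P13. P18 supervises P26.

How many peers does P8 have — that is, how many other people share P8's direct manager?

3

P8 reports to P1. P1's other direct reports are P20, P11, P25 — 3 peers.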